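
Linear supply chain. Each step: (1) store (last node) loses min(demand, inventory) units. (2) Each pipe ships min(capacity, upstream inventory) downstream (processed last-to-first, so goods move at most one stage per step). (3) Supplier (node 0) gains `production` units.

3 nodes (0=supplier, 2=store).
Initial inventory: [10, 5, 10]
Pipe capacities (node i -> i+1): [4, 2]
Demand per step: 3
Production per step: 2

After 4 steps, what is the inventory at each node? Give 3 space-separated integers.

Step 1: demand=3,sold=3 ship[1->2]=2 ship[0->1]=4 prod=2 -> inv=[8 7 9]
Step 2: demand=3,sold=3 ship[1->2]=2 ship[0->1]=4 prod=2 -> inv=[6 9 8]
Step 3: demand=3,sold=3 ship[1->2]=2 ship[0->1]=4 prod=2 -> inv=[4 11 7]
Step 4: demand=3,sold=3 ship[1->2]=2 ship[0->1]=4 prod=2 -> inv=[2 13 6]

2 13 6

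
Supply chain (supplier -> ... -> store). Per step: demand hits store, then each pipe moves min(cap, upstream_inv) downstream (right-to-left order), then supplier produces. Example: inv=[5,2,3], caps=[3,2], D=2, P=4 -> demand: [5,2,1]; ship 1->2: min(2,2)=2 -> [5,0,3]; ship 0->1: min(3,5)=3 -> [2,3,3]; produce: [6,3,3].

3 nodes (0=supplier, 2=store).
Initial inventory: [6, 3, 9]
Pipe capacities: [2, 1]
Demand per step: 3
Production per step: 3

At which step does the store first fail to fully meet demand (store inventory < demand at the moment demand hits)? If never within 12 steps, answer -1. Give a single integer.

Step 1: demand=3,sold=3 ship[1->2]=1 ship[0->1]=2 prod=3 -> [7 4 7]
Step 2: demand=3,sold=3 ship[1->2]=1 ship[0->1]=2 prod=3 -> [8 5 5]
Step 3: demand=3,sold=3 ship[1->2]=1 ship[0->1]=2 prod=3 -> [9 6 3]
Step 4: demand=3,sold=3 ship[1->2]=1 ship[0->1]=2 prod=3 -> [10 7 1]
Step 5: demand=3,sold=1 ship[1->2]=1 ship[0->1]=2 prod=3 -> [11 8 1]
Step 6: demand=3,sold=1 ship[1->2]=1 ship[0->1]=2 prod=3 -> [12 9 1]
Step 7: demand=3,sold=1 ship[1->2]=1 ship[0->1]=2 prod=3 -> [13 10 1]
Step 8: demand=3,sold=1 ship[1->2]=1 ship[0->1]=2 prod=3 -> [14 11 1]
Step 9: demand=3,sold=1 ship[1->2]=1 ship[0->1]=2 prod=3 -> [15 12 1]
Step 10: demand=3,sold=1 ship[1->2]=1 ship[0->1]=2 prod=3 -> [16 13 1]
Step 11: demand=3,sold=1 ship[1->2]=1 ship[0->1]=2 prod=3 -> [17 14 1]
Step 12: demand=3,sold=1 ship[1->2]=1 ship[0->1]=2 prod=3 -> [18 15 1]
First stockout at step 5

5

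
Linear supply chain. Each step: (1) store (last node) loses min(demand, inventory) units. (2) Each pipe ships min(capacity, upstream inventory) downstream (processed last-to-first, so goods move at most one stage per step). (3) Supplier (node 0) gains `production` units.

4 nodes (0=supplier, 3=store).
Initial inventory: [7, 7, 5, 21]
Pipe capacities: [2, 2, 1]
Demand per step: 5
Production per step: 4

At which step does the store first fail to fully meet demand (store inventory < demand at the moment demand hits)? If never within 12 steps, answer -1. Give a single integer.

Step 1: demand=5,sold=5 ship[2->3]=1 ship[1->2]=2 ship[0->1]=2 prod=4 -> [9 7 6 17]
Step 2: demand=5,sold=5 ship[2->3]=1 ship[1->2]=2 ship[0->1]=2 prod=4 -> [11 7 7 13]
Step 3: demand=5,sold=5 ship[2->3]=1 ship[1->2]=2 ship[0->1]=2 prod=4 -> [13 7 8 9]
Step 4: demand=5,sold=5 ship[2->3]=1 ship[1->2]=2 ship[0->1]=2 prod=4 -> [15 7 9 5]
Step 5: demand=5,sold=5 ship[2->3]=1 ship[1->2]=2 ship[0->1]=2 prod=4 -> [17 7 10 1]
Step 6: demand=5,sold=1 ship[2->3]=1 ship[1->2]=2 ship[0->1]=2 prod=4 -> [19 7 11 1]
Step 7: demand=5,sold=1 ship[2->3]=1 ship[1->2]=2 ship[0->1]=2 prod=4 -> [21 7 12 1]
Step 8: demand=5,sold=1 ship[2->3]=1 ship[1->2]=2 ship[0->1]=2 prod=4 -> [23 7 13 1]
Step 9: demand=5,sold=1 ship[2->3]=1 ship[1->2]=2 ship[0->1]=2 prod=4 -> [25 7 14 1]
Step 10: demand=5,sold=1 ship[2->3]=1 ship[1->2]=2 ship[0->1]=2 prod=4 -> [27 7 15 1]
Step 11: demand=5,sold=1 ship[2->3]=1 ship[1->2]=2 ship[0->1]=2 prod=4 -> [29 7 16 1]
Step 12: demand=5,sold=1 ship[2->3]=1 ship[1->2]=2 ship[0->1]=2 prod=4 -> [31 7 17 1]
First stockout at step 6

6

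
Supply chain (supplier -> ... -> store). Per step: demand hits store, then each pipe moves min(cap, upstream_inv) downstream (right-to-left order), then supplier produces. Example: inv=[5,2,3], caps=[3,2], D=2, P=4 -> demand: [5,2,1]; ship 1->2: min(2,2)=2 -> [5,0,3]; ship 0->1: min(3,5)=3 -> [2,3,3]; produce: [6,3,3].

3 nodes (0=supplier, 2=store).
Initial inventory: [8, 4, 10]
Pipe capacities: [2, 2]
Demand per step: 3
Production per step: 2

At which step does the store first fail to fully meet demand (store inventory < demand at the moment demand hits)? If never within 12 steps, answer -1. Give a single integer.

Step 1: demand=3,sold=3 ship[1->2]=2 ship[0->1]=2 prod=2 -> [8 4 9]
Step 2: demand=3,sold=3 ship[1->2]=2 ship[0->1]=2 prod=2 -> [8 4 8]
Step 3: demand=3,sold=3 ship[1->2]=2 ship[0->1]=2 prod=2 -> [8 4 7]
Step 4: demand=3,sold=3 ship[1->2]=2 ship[0->1]=2 prod=2 -> [8 4 6]
Step 5: demand=3,sold=3 ship[1->2]=2 ship[0->1]=2 prod=2 -> [8 4 5]
Step 6: demand=3,sold=3 ship[1->2]=2 ship[0->1]=2 prod=2 -> [8 4 4]
Step 7: demand=3,sold=3 ship[1->2]=2 ship[0->1]=2 prod=2 -> [8 4 3]
Step 8: demand=3,sold=3 ship[1->2]=2 ship[0->1]=2 prod=2 -> [8 4 2]
Step 9: demand=3,sold=2 ship[1->2]=2 ship[0->1]=2 prod=2 -> [8 4 2]
Step 10: demand=3,sold=2 ship[1->2]=2 ship[0->1]=2 prod=2 -> [8 4 2]
Step 11: demand=3,sold=2 ship[1->2]=2 ship[0->1]=2 prod=2 -> [8 4 2]
Step 12: demand=3,sold=2 ship[1->2]=2 ship[0->1]=2 prod=2 -> [8 4 2]
First stockout at step 9

9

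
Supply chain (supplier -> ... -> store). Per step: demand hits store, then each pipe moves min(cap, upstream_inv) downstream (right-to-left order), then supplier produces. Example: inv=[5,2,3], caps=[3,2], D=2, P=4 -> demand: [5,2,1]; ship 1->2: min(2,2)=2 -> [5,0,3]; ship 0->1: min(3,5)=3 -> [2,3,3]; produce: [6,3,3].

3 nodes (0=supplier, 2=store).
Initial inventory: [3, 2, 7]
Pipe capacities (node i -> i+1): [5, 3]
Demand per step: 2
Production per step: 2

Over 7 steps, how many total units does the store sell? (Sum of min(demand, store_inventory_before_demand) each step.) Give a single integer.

Answer: 14

Derivation:
Step 1: sold=2 (running total=2) -> [2 3 7]
Step 2: sold=2 (running total=4) -> [2 2 8]
Step 3: sold=2 (running total=6) -> [2 2 8]
Step 4: sold=2 (running total=8) -> [2 2 8]
Step 5: sold=2 (running total=10) -> [2 2 8]
Step 6: sold=2 (running total=12) -> [2 2 8]
Step 7: sold=2 (running total=14) -> [2 2 8]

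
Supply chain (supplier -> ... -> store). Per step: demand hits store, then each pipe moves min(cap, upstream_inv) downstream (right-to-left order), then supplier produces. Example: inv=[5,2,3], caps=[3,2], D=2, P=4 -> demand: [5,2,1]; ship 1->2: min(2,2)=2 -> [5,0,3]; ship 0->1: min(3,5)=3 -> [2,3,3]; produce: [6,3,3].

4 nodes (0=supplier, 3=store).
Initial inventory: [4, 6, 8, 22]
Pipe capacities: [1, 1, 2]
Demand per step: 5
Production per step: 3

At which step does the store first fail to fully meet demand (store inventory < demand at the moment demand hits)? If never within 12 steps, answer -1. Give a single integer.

Step 1: demand=5,sold=5 ship[2->3]=2 ship[1->2]=1 ship[0->1]=1 prod=3 -> [6 6 7 19]
Step 2: demand=5,sold=5 ship[2->3]=2 ship[1->2]=1 ship[0->1]=1 prod=3 -> [8 6 6 16]
Step 3: demand=5,sold=5 ship[2->3]=2 ship[1->2]=1 ship[0->1]=1 prod=3 -> [10 6 5 13]
Step 4: demand=5,sold=5 ship[2->3]=2 ship[1->2]=1 ship[0->1]=1 prod=3 -> [12 6 4 10]
Step 5: demand=5,sold=5 ship[2->3]=2 ship[1->2]=1 ship[0->1]=1 prod=3 -> [14 6 3 7]
Step 6: demand=5,sold=5 ship[2->3]=2 ship[1->2]=1 ship[0->1]=1 prod=3 -> [16 6 2 4]
Step 7: demand=5,sold=4 ship[2->3]=2 ship[1->2]=1 ship[0->1]=1 prod=3 -> [18 6 1 2]
Step 8: demand=5,sold=2 ship[2->3]=1 ship[1->2]=1 ship[0->1]=1 prod=3 -> [20 6 1 1]
Step 9: demand=5,sold=1 ship[2->3]=1 ship[1->2]=1 ship[0->1]=1 prod=3 -> [22 6 1 1]
Step 10: demand=5,sold=1 ship[2->3]=1 ship[1->2]=1 ship[0->1]=1 prod=3 -> [24 6 1 1]
Step 11: demand=5,sold=1 ship[2->3]=1 ship[1->2]=1 ship[0->1]=1 prod=3 -> [26 6 1 1]
Step 12: demand=5,sold=1 ship[2->3]=1 ship[1->2]=1 ship[0->1]=1 prod=3 -> [28 6 1 1]
First stockout at step 7

7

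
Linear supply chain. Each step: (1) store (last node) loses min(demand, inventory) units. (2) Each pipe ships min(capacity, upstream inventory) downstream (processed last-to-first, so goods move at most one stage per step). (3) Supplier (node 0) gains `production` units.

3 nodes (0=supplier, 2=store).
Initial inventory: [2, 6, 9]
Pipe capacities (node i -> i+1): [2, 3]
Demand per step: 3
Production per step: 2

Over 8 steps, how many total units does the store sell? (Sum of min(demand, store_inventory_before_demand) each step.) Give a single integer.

Step 1: sold=3 (running total=3) -> [2 5 9]
Step 2: sold=3 (running total=6) -> [2 4 9]
Step 3: sold=3 (running total=9) -> [2 3 9]
Step 4: sold=3 (running total=12) -> [2 2 9]
Step 5: sold=3 (running total=15) -> [2 2 8]
Step 6: sold=3 (running total=18) -> [2 2 7]
Step 7: sold=3 (running total=21) -> [2 2 6]
Step 8: sold=3 (running total=24) -> [2 2 5]

Answer: 24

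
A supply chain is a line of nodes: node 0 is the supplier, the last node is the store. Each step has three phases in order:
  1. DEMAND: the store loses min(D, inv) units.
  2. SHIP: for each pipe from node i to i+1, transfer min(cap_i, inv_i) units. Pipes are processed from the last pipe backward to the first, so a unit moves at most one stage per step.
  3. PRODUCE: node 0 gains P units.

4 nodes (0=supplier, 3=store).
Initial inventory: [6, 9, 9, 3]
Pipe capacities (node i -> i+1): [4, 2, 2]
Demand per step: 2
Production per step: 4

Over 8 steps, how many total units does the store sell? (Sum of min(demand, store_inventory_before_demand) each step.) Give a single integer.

Answer: 16

Derivation:
Step 1: sold=2 (running total=2) -> [6 11 9 3]
Step 2: sold=2 (running total=4) -> [6 13 9 3]
Step 3: sold=2 (running total=6) -> [6 15 9 3]
Step 4: sold=2 (running total=8) -> [6 17 9 3]
Step 5: sold=2 (running total=10) -> [6 19 9 3]
Step 6: sold=2 (running total=12) -> [6 21 9 3]
Step 7: sold=2 (running total=14) -> [6 23 9 3]
Step 8: sold=2 (running total=16) -> [6 25 9 3]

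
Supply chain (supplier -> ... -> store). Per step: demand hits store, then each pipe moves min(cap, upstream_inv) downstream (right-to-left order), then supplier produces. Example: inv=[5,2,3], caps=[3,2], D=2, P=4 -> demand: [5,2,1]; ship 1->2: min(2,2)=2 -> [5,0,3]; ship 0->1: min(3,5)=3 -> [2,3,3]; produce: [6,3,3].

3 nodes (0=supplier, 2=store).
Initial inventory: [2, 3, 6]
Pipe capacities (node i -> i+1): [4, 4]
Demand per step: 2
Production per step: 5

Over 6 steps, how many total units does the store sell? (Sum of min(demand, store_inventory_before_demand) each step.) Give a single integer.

Step 1: sold=2 (running total=2) -> [5 2 7]
Step 2: sold=2 (running total=4) -> [6 4 7]
Step 3: sold=2 (running total=6) -> [7 4 9]
Step 4: sold=2 (running total=8) -> [8 4 11]
Step 5: sold=2 (running total=10) -> [9 4 13]
Step 6: sold=2 (running total=12) -> [10 4 15]

Answer: 12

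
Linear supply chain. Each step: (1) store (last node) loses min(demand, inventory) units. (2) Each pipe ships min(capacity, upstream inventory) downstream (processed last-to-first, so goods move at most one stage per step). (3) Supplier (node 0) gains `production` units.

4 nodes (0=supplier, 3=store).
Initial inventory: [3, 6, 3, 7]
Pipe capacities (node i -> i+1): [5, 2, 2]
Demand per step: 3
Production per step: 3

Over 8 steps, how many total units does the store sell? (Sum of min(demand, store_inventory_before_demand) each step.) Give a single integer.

Answer: 21

Derivation:
Step 1: sold=3 (running total=3) -> [3 7 3 6]
Step 2: sold=3 (running total=6) -> [3 8 3 5]
Step 3: sold=3 (running total=9) -> [3 9 3 4]
Step 4: sold=3 (running total=12) -> [3 10 3 3]
Step 5: sold=3 (running total=15) -> [3 11 3 2]
Step 6: sold=2 (running total=17) -> [3 12 3 2]
Step 7: sold=2 (running total=19) -> [3 13 3 2]
Step 8: sold=2 (running total=21) -> [3 14 3 2]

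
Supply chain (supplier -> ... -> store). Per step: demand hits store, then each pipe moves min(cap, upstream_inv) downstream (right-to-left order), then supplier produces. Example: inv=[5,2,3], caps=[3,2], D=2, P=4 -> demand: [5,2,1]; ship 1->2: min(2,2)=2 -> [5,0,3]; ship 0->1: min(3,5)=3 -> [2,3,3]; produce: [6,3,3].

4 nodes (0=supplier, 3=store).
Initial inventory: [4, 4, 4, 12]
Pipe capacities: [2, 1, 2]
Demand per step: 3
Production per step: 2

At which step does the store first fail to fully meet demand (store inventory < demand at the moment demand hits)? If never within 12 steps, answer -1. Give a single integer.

Step 1: demand=3,sold=3 ship[2->3]=2 ship[1->2]=1 ship[0->1]=2 prod=2 -> [4 5 3 11]
Step 2: demand=3,sold=3 ship[2->3]=2 ship[1->2]=1 ship[0->1]=2 prod=2 -> [4 6 2 10]
Step 3: demand=3,sold=3 ship[2->3]=2 ship[1->2]=1 ship[0->1]=2 prod=2 -> [4 7 1 9]
Step 4: demand=3,sold=3 ship[2->3]=1 ship[1->2]=1 ship[0->1]=2 prod=2 -> [4 8 1 7]
Step 5: demand=3,sold=3 ship[2->3]=1 ship[1->2]=1 ship[0->1]=2 prod=2 -> [4 9 1 5]
Step 6: demand=3,sold=3 ship[2->3]=1 ship[1->2]=1 ship[0->1]=2 prod=2 -> [4 10 1 3]
Step 7: demand=3,sold=3 ship[2->3]=1 ship[1->2]=1 ship[0->1]=2 prod=2 -> [4 11 1 1]
Step 8: demand=3,sold=1 ship[2->3]=1 ship[1->2]=1 ship[0->1]=2 prod=2 -> [4 12 1 1]
Step 9: demand=3,sold=1 ship[2->3]=1 ship[1->2]=1 ship[0->1]=2 prod=2 -> [4 13 1 1]
Step 10: demand=3,sold=1 ship[2->3]=1 ship[1->2]=1 ship[0->1]=2 prod=2 -> [4 14 1 1]
Step 11: demand=3,sold=1 ship[2->3]=1 ship[1->2]=1 ship[0->1]=2 prod=2 -> [4 15 1 1]
Step 12: demand=3,sold=1 ship[2->3]=1 ship[1->2]=1 ship[0->1]=2 prod=2 -> [4 16 1 1]
First stockout at step 8

8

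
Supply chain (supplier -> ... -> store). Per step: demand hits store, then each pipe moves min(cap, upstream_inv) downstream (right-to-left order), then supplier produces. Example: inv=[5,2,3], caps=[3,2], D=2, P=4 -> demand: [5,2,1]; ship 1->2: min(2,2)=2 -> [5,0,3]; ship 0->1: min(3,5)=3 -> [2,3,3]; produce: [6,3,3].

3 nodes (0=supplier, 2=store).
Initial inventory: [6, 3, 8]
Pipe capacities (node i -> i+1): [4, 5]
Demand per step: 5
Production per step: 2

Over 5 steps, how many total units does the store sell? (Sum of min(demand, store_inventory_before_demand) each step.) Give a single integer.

Answer: 21

Derivation:
Step 1: sold=5 (running total=5) -> [4 4 6]
Step 2: sold=5 (running total=10) -> [2 4 5]
Step 3: sold=5 (running total=15) -> [2 2 4]
Step 4: sold=4 (running total=19) -> [2 2 2]
Step 5: sold=2 (running total=21) -> [2 2 2]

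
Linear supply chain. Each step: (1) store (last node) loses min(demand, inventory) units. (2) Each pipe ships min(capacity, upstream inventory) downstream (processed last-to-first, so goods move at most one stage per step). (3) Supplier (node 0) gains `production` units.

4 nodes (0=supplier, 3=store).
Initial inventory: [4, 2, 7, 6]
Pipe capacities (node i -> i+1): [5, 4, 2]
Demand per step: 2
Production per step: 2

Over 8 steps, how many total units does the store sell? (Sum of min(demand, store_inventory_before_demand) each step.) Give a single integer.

Step 1: sold=2 (running total=2) -> [2 4 7 6]
Step 2: sold=2 (running total=4) -> [2 2 9 6]
Step 3: sold=2 (running total=6) -> [2 2 9 6]
Step 4: sold=2 (running total=8) -> [2 2 9 6]
Step 5: sold=2 (running total=10) -> [2 2 9 6]
Step 6: sold=2 (running total=12) -> [2 2 9 6]
Step 7: sold=2 (running total=14) -> [2 2 9 6]
Step 8: sold=2 (running total=16) -> [2 2 9 6]

Answer: 16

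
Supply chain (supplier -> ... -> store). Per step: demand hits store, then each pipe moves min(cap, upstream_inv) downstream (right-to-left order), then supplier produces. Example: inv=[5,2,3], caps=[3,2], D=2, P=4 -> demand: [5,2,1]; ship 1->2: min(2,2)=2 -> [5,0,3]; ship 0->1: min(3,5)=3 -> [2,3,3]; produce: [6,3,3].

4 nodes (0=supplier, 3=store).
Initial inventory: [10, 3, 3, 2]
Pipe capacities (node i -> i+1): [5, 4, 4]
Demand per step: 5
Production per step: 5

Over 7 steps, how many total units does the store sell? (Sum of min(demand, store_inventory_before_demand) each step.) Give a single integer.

Answer: 24

Derivation:
Step 1: sold=2 (running total=2) -> [10 5 3 3]
Step 2: sold=3 (running total=5) -> [10 6 4 3]
Step 3: sold=3 (running total=8) -> [10 7 4 4]
Step 4: sold=4 (running total=12) -> [10 8 4 4]
Step 5: sold=4 (running total=16) -> [10 9 4 4]
Step 6: sold=4 (running total=20) -> [10 10 4 4]
Step 7: sold=4 (running total=24) -> [10 11 4 4]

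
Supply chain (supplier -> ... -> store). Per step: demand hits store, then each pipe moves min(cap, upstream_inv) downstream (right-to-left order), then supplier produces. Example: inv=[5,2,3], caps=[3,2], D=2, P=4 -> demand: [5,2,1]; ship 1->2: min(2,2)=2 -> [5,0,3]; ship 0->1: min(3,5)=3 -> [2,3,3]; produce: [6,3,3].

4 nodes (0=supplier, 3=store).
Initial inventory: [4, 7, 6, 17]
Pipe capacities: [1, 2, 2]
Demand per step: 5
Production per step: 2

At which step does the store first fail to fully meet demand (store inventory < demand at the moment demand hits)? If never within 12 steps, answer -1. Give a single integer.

Step 1: demand=5,sold=5 ship[2->3]=2 ship[1->2]=2 ship[0->1]=1 prod=2 -> [5 6 6 14]
Step 2: demand=5,sold=5 ship[2->3]=2 ship[1->2]=2 ship[0->1]=1 prod=2 -> [6 5 6 11]
Step 3: demand=5,sold=5 ship[2->3]=2 ship[1->2]=2 ship[0->1]=1 prod=2 -> [7 4 6 8]
Step 4: demand=5,sold=5 ship[2->3]=2 ship[1->2]=2 ship[0->1]=1 prod=2 -> [8 3 6 5]
Step 5: demand=5,sold=5 ship[2->3]=2 ship[1->2]=2 ship[0->1]=1 prod=2 -> [9 2 6 2]
Step 6: demand=5,sold=2 ship[2->3]=2 ship[1->2]=2 ship[0->1]=1 prod=2 -> [10 1 6 2]
Step 7: demand=5,sold=2 ship[2->3]=2 ship[1->2]=1 ship[0->1]=1 prod=2 -> [11 1 5 2]
Step 8: demand=5,sold=2 ship[2->3]=2 ship[1->2]=1 ship[0->1]=1 prod=2 -> [12 1 4 2]
Step 9: demand=5,sold=2 ship[2->3]=2 ship[1->2]=1 ship[0->1]=1 prod=2 -> [13 1 3 2]
Step 10: demand=5,sold=2 ship[2->3]=2 ship[1->2]=1 ship[0->1]=1 prod=2 -> [14 1 2 2]
Step 11: demand=5,sold=2 ship[2->3]=2 ship[1->2]=1 ship[0->1]=1 prod=2 -> [15 1 1 2]
Step 12: demand=5,sold=2 ship[2->3]=1 ship[1->2]=1 ship[0->1]=1 prod=2 -> [16 1 1 1]
First stockout at step 6

6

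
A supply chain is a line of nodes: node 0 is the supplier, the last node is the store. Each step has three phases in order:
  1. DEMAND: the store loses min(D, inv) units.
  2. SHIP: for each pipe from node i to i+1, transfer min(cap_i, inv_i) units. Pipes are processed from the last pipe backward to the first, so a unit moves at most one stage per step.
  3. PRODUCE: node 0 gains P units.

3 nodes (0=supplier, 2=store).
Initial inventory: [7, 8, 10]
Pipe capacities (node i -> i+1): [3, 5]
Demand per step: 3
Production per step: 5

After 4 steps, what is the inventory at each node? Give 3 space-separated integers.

Step 1: demand=3,sold=3 ship[1->2]=5 ship[0->1]=3 prod=5 -> inv=[9 6 12]
Step 2: demand=3,sold=3 ship[1->2]=5 ship[0->1]=3 prod=5 -> inv=[11 4 14]
Step 3: demand=3,sold=3 ship[1->2]=4 ship[0->1]=3 prod=5 -> inv=[13 3 15]
Step 4: demand=3,sold=3 ship[1->2]=3 ship[0->1]=3 prod=5 -> inv=[15 3 15]

15 3 15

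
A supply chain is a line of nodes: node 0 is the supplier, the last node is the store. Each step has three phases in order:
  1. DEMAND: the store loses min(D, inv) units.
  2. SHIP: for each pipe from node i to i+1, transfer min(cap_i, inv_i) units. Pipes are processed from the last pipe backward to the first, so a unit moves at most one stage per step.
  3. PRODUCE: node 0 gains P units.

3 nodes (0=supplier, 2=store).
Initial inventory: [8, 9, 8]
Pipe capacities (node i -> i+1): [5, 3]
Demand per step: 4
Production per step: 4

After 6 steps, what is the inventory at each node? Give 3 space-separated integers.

Step 1: demand=4,sold=4 ship[1->2]=3 ship[0->1]=5 prod=4 -> inv=[7 11 7]
Step 2: demand=4,sold=4 ship[1->2]=3 ship[0->1]=5 prod=4 -> inv=[6 13 6]
Step 3: demand=4,sold=4 ship[1->2]=3 ship[0->1]=5 prod=4 -> inv=[5 15 5]
Step 4: demand=4,sold=4 ship[1->2]=3 ship[0->1]=5 prod=4 -> inv=[4 17 4]
Step 5: demand=4,sold=4 ship[1->2]=3 ship[0->1]=4 prod=4 -> inv=[4 18 3]
Step 6: demand=4,sold=3 ship[1->2]=3 ship[0->1]=4 prod=4 -> inv=[4 19 3]

4 19 3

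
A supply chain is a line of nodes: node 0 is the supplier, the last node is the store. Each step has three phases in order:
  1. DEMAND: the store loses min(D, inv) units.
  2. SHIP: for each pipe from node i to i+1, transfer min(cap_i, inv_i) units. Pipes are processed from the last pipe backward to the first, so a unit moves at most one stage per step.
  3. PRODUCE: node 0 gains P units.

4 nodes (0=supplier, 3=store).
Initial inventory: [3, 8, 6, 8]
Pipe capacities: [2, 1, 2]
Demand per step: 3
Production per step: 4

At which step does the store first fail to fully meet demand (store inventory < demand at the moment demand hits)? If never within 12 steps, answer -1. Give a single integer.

Step 1: demand=3,sold=3 ship[2->3]=2 ship[1->2]=1 ship[0->1]=2 prod=4 -> [5 9 5 7]
Step 2: demand=3,sold=3 ship[2->3]=2 ship[1->2]=1 ship[0->1]=2 prod=4 -> [7 10 4 6]
Step 3: demand=3,sold=3 ship[2->3]=2 ship[1->2]=1 ship[0->1]=2 prod=4 -> [9 11 3 5]
Step 4: demand=3,sold=3 ship[2->3]=2 ship[1->2]=1 ship[0->1]=2 prod=4 -> [11 12 2 4]
Step 5: demand=3,sold=3 ship[2->3]=2 ship[1->2]=1 ship[0->1]=2 prod=4 -> [13 13 1 3]
Step 6: demand=3,sold=3 ship[2->3]=1 ship[1->2]=1 ship[0->1]=2 prod=4 -> [15 14 1 1]
Step 7: demand=3,sold=1 ship[2->3]=1 ship[1->2]=1 ship[0->1]=2 prod=4 -> [17 15 1 1]
Step 8: demand=3,sold=1 ship[2->3]=1 ship[1->2]=1 ship[0->1]=2 prod=4 -> [19 16 1 1]
Step 9: demand=3,sold=1 ship[2->3]=1 ship[1->2]=1 ship[0->1]=2 prod=4 -> [21 17 1 1]
Step 10: demand=3,sold=1 ship[2->3]=1 ship[1->2]=1 ship[0->1]=2 prod=4 -> [23 18 1 1]
Step 11: demand=3,sold=1 ship[2->3]=1 ship[1->2]=1 ship[0->1]=2 prod=4 -> [25 19 1 1]
Step 12: demand=3,sold=1 ship[2->3]=1 ship[1->2]=1 ship[0->1]=2 prod=4 -> [27 20 1 1]
First stockout at step 7

7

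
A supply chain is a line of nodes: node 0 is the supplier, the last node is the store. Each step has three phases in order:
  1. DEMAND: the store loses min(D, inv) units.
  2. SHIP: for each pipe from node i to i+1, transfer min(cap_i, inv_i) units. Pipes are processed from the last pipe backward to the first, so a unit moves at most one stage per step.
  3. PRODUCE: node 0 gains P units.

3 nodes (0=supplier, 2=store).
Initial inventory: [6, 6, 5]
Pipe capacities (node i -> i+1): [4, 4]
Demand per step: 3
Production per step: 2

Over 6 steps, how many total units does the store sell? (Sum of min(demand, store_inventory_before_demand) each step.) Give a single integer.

Answer: 18

Derivation:
Step 1: sold=3 (running total=3) -> [4 6 6]
Step 2: sold=3 (running total=6) -> [2 6 7]
Step 3: sold=3 (running total=9) -> [2 4 8]
Step 4: sold=3 (running total=12) -> [2 2 9]
Step 5: sold=3 (running total=15) -> [2 2 8]
Step 6: sold=3 (running total=18) -> [2 2 7]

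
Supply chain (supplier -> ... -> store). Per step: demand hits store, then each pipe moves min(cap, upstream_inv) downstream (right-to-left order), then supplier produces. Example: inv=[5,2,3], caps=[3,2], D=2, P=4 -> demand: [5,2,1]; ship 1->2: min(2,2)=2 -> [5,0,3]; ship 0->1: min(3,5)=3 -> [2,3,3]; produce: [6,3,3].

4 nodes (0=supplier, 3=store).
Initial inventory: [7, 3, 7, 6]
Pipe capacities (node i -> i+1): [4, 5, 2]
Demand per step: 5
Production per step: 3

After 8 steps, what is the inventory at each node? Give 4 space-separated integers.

Step 1: demand=5,sold=5 ship[2->3]=2 ship[1->2]=3 ship[0->1]=4 prod=3 -> inv=[6 4 8 3]
Step 2: demand=5,sold=3 ship[2->3]=2 ship[1->2]=4 ship[0->1]=4 prod=3 -> inv=[5 4 10 2]
Step 3: demand=5,sold=2 ship[2->3]=2 ship[1->2]=4 ship[0->1]=4 prod=3 -> inv=[4 4 12 2]
Step 4: demand=5,sold=2 ship[2->3]=2 ship[1->2]=4 ship[0->1]=4 prod=3 -> inv=[3 4 14 2]
Step 5: demand=5,sold=2 ship[2->3]=2 ship[1->2]=4 ship[0->1]=3 prod=3 -> inv=[3 3 16 2]
Step 6: demand=5,sold=2 ship[2->3]=2 ship[1->2]=3 ship[0->1]=3 prod=3 -> inv=[3 3 17 2]
Step 7: demand=5,sold=2 ship[2->3]=2 ship[1->2]=3 ship[0->1]=3 prod=3 -> inv=[3 3 18 2]
Step 8: demand=5,sold=2 ship[2->3]=2 ship[1->2]=3 ship[0->1]=3 prod=3 -> inv=[3 3 19 2]

3 3 19 2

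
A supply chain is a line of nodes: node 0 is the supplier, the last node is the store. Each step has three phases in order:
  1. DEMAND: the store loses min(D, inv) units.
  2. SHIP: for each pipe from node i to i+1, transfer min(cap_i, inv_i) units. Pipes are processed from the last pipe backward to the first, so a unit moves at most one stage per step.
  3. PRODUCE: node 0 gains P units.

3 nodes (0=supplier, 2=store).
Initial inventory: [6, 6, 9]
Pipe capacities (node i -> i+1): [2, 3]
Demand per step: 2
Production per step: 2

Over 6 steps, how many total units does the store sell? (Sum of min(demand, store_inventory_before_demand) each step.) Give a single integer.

Step 1: sold=2 (running total=2) -> [6 5 10]
Step 2: sold=2 (running total=4) -> [6 4 11]
Step 3: sold=2 (running total=6) -> [6 3 12]
Step 4: sold=2 (running total=8) -> [6 2 13]
Step 5: sold=2 (running total=10) -> [6 2 13]
Step 6: sold=2 (running total=12) -> [6 2 13]

Answer: 12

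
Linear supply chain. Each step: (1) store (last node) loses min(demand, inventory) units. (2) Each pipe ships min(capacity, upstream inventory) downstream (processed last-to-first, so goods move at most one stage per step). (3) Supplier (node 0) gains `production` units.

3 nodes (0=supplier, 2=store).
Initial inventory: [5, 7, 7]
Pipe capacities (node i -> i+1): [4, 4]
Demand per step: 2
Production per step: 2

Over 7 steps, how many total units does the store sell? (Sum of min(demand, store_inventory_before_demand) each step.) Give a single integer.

Step 1: sold=2 (running total=2) -> [3 7 9]
Step 2: sold=2 (running total=4) -> [2 6 11]
Step 3: sold=2 (running total=6) -> [2 4 13]
Step 4: sold=2 (running total=8) -> [2 2 15]
Step 5: sold=2 (running total=10) -> [2 2 15]
Step 6: sold=2 (running total=12) -> [2 2 15]
Step 7: sold=2 (running total=14) -> [2 2 15]

Answer: 14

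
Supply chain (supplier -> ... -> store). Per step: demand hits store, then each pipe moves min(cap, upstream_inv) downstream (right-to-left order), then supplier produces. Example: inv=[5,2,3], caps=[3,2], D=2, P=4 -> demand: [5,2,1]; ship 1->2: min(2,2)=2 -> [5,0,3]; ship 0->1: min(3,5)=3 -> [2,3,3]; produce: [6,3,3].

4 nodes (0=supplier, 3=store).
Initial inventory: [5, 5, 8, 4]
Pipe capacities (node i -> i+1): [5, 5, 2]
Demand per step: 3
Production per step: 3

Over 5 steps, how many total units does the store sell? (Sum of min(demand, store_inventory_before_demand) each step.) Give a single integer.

Answer: 12

Derivation:
Step 1: sold=3 (running total=3) -> [3 5 11 3]
Step 2: sold=3 (running total=6) -> [3 3 14 2]
Step 3: sold=2 (running total=8) -> [3 3 15 2]
Step 4: sold=2 (running total=10) -> [3 3 16 2]
Step 5: sold=2 (running total=12) -> [3 3 17 2]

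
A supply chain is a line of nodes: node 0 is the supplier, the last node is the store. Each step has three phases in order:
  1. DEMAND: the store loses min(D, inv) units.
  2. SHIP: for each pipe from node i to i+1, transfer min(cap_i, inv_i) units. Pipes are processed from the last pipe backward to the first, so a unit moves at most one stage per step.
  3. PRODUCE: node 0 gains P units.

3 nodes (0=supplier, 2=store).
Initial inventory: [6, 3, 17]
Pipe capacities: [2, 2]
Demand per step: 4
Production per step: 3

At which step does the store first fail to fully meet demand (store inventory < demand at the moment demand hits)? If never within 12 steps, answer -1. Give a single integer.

Step 1: demand=4,sold=4 ship[1->2]=2 ship[0->1]=2 prod=3 -> [7 3 15]
Step 2: demand=4,sold=4 ship[1->2]=2 ship[0->1]=2 prod=3 -> [8 3 13]
Step 3: demand=4,sold=4 ship[1->2]=2 ship[0->1]=2 prod=3 -> [9 3 11]
Step 4: demand=4,sold=4 ship[1->2]=2 ship[0->1]=2 prod=3 -> [10 3 9]
Step 5: demand=4,sold=4 ship[1->2]=2 ship[0->1]=2 prod=3 -> [11 3 7]
Step 6: demand=4,sold=4 ship[1->2]=2 ship[0->1]=2 prod=3 -> [12 3 5]
Step 7: demand=4,sold=4 ship[1->2]=2 ship[0->1]=2 prod=3 -> [13 3 3]
Step 8: demand=4,sold=3 ship[1->2]=2 ship[0->1]=2 prod=3 -> [14 3 2]
Step 9: demand=4,sold=2 ship[1->2]=2 ship[0->1]=2 prod=3 -> [15 3 2]
Step 10: demand=4,sold=2 ship[1->2]=2 ship[0->1]=2 prod=3 -> [16 3 2]
Step 11: demand=4,sold=2 ship[1->2]=2 ship[0->1]=2 prod=3 -> [17 3 2]
Step 12: demand=4,sold=2 ship[1->2]=2 ship[0->1]=2 prod=3 -> [18 3 2]
First stockout at step 8

8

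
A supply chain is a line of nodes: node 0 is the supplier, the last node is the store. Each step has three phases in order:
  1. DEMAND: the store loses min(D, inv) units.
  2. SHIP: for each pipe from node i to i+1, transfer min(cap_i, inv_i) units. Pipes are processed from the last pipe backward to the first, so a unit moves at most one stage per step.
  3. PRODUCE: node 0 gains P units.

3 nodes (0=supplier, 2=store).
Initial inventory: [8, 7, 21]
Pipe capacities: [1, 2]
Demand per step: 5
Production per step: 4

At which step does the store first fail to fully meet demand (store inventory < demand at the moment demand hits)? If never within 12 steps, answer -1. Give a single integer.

Step 1: demand=5,sold=5 ship[1->2]=2 ship[0->1]=1 prod=4 -> [11 6 18]
Step 2: demand=5,sold=5 ship[1->2]=2 ship[0->1]=1 prod=4 -> [14 5 15]
Step 3: demand=5,sold=5 ship[1->2]=2 ship[0->1]=1 prod=4 -> [17 4 12]
Step 4: demand=5,sold=5 ship[1->2]=2 ship[0->1]=1 prod=4 -> [20 3 9]
Step 5: demand=5,sold=5 ship[1->2]=2 ship[0->1]=1 prod=4 -> [23 2 6]
Step 6: demand=5,sold=5 ship[1->2]=2 ship[0->1]=1 prod=4 -> [26 1 3]
Step 7: demand=5,sold=3 ship[1->2]=1 ship[0->1]=1 prod=4 -> [29 1 1]
Step 8: demand=5,sold=1 ship[1->2]=1 ship[0->1]=1 prod=4 -> [32 1 1]
Step 9: demand=5,sold=1 ship[1->2]=1 ship[0->1]=1 prod=4 -> [35 1 1]
Step 10: demand=5,sold=1 ship[1->2]=1 ship[0->1]=1 prod=4 -> [38 1 1]
Step 11: demand=5,sold=1 ship[1->2]=1 ship[0->1]=1 prod=4 -> [41 1 1]
Step 12: demand=5,sold=1 ship[1->2]=1 ship[0->1]=1 prod=4 -> [44 1 1]
First stockout at step 7

7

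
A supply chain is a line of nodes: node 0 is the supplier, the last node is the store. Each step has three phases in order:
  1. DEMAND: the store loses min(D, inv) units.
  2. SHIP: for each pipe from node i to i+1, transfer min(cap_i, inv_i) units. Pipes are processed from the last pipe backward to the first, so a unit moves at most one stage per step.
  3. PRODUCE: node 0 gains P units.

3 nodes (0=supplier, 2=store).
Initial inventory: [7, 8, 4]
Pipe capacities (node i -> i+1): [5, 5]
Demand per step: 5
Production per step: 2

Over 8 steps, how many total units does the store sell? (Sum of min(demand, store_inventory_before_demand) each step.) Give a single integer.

Step 1: sold=4 (running total=4) -> [4 8 5]
Step 2: sold=5 (running total=9) -> [2 7 5]
Step 3: sold=5 (running total=14) -> [2 4 5]
Step 4: sold=5 (running total=19) -> [2 2 4]
Step 5: sold=4 (running total=23) -> [2 2 2]
Step 6: sold=2 (running total=25) -> [2 2 2]
Step 7: sold=2 (running total=27) -> [2 2 2]
Step 8: sold=2 (running total=29) -> [2 2 2]

Answer: 29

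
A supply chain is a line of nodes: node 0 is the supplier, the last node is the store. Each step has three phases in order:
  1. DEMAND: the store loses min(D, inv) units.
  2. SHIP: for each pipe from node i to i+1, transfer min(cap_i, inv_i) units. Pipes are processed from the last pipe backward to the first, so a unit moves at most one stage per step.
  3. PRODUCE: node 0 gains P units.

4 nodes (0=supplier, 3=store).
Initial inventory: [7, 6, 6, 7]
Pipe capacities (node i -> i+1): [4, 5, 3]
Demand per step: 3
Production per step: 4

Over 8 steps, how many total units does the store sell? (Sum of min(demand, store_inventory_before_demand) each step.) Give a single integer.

Answer: 24

Derivation:
Step 1: sold=3 (running total=3) -> [7 5 8 7]
Step 2: sold=3 (running total=6) -> [7 4 10 7]
Step 3: sold=3 (running total=9) -> [7 4 11 7]
Step 4: sold=3 (running total=12) -> [7 4 12 7]
Step 5: sold=3 (running total=15) -> [7 4 13 7]
Step 6: sold=3 (running total=18) -> [7 4 14 7]
Step 7: sold=3 (running total=21) -> [7 4 15 7]
Step 8: sold=3 (running total=24) -> [7 4 16 7]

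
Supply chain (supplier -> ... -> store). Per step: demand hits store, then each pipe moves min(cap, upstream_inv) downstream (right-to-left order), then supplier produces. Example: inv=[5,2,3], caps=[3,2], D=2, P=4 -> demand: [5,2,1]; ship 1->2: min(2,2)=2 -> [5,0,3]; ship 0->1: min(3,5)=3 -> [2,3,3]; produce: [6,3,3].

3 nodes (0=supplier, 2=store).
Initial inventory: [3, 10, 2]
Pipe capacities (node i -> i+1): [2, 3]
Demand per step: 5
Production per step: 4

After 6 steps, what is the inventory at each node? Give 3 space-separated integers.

Step 1: demand=5,sold=2 ship[1->2]=3 ship[0->1]=2 prod=4 -> inv=[5 9 3]
Step 2: demand=5,sold=3 ship[1->2]=3 ship[0->1]=2 prod=4 -> inv=[7 8 3]
Step 3: demand=5,sold=3 ship[1->2]=3 ship[0->1]=2 prod=4 -> inv=[9 7 3]
Step 4: demand=5,sold=3 ship[1->2]=3 ship[0->1]=2 prod=4 -> inv=[11 6 3]
Step 5: demand=5,sold=3 ship[1->2]=3 ship[0->1]=2 prod=4 -> inv=[13 5 3]
Step 6: demand=5,sold=3 ship[1->2]=3 ship[0->1]=2 prod=4 -> inv=[15 4 3]

15 4 3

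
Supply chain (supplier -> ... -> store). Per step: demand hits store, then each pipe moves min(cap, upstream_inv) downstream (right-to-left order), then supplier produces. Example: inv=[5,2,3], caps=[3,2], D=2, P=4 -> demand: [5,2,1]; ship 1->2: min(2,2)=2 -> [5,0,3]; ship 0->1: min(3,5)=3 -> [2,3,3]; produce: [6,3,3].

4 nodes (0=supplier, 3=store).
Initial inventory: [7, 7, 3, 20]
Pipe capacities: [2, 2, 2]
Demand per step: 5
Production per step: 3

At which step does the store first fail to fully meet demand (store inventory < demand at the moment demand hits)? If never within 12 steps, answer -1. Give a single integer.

Step 1: demand=5,sold=5 ship[2->3]=2 ship[1->2]=2 ship[0->1]=2 prod=3 -> [8 7 3 17]
Step 2: demand=5,sold=5 ship[2->3]=2 ship[1->2]=2 ship[0->1]=2 prod=3 -> [9 7 3 14]
Step 3: demand=5,sold=5 ship[2->3]=2 ship[1->2]=2 ship[0->1]=2 prod=3 -> [10 7 3 11]
Step 4: demand=5,sold=5 ship[2->3]=2 ship[1->2]=2 ship[0->1]=2 prod=3 -> [11 7 3 8]
Step 5: demand=5,sold=5 ship[2->3]=2 ship[1->2]=2 ship[0->1]=2 prod=3 -> [12 7 3 5]
Step 6: demand=5,sold=5 ship[2->3]=2 ship[1->2]=2 ship[0->1]=2 prod=3 -> [13 7 3 2]
Step 7: demand=5,sold=2 ship[2->3]=2 ship[1->2]=2 ship[0->1]=2 prod=3 -> [14 7 3 2]
Step 8: demand=5,sold=2 ship[2->3]=2 ship[1->2]=2 ship[0->1]=2 prod=3 -> [15 7 3 2]
Step 9: demand=5,sold=2 ship[2->3]=2 ship[1->2]=2 ship[0->1]=2 prod=3 -> [16 7 3 2]
Step 10: demand=5,sold=2 ship[2->3]=2 ship[1->2]=2 ship[0->1]=2 prod=3 -> [17 7 3 2]
Step 11: demand=5,sold=2 ship[2->3]=2 ship[1->2]=2 ship[0->1]=2 prod=3 -> [18 7 3 2]
Step 12: demand=5,sold=2 ship[2->3]=2 ship[1->2]=2 ship[0->1]=2 prod=3 -> [19 7 3 2]
First stockout at step 7

7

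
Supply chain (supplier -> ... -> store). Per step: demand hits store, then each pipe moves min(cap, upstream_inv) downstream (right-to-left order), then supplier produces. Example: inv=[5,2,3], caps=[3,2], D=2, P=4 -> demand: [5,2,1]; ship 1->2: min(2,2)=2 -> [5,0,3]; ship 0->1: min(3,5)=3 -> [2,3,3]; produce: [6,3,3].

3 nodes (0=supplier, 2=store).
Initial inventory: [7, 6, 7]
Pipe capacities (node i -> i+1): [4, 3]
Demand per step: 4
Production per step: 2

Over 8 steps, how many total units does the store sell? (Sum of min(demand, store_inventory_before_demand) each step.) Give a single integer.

Step 1: sold=4 (running total=4) -> [5 7 6]
Step 2: sold=4 (running total=8) -> [3 8 5]
Step 3: sold=4 (running total=12) -> [2 8 4]
Step 4: sold=4 (running total=16) -> [2 7 3]
Step 5: sold=3 (running total=19) -> [2 6 3]
Step 6: sold=3 (running total=22) -> [2 5 3]
Step 7: sold=3 (running total=25) -> [2 4 3]
Step 8: sold=3 (running total=28) -> [2 3 3]

Answer: 28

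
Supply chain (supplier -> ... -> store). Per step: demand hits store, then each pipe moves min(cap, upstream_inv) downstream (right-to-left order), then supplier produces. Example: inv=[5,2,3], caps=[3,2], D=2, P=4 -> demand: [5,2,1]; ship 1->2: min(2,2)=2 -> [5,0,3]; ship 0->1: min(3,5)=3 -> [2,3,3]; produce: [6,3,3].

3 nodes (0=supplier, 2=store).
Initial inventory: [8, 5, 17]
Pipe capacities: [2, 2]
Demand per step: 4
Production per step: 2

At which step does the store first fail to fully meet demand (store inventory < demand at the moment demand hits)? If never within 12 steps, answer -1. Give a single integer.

Step 1: demand=4,sold=4 ship[1->2]=2 ship[0->1]=2 prod=2 -> [8 5 15]
Step 2: demand=4,sold=4 ship[1->2]=2 ship[0->1]=2 prod=2 -> [8 5 13]
Step 3: demand=4,sold=4 ship[1->2]=2 ship[0->1]=2 prod=2 -> [8 5 11]
Step 4: demand=4,sold=4 ship[1->2]=2 ship[0->1]=2 prod=2 -> [8 5 9]
Step 5: demand=4,sold=4 ship[1->2]=2 ship[0->1]=2 prod=2 -> [8 5 7]
Step 6: demand=4,sold=4 ship[1->2]=2 ship[0->1]=2 prod=2 -> [8 5 5]
Step 7: demand=4,sold=4 ship[1->2]=2 ship[0->1]=2 prod=2 -> [8 5 3]
Step 8: demand=4,sold=3 ship[1->2]=2 ship[0->1]=2 prod=2 -> [8 5 2]
Step 9: demand=4,sold=2 ship[1->2]=2 ship[0->1]=2 prod=2 -> [8 5 2]
Step 10: demand=4,sold=2 ship[1->2]=2 ship[0->1]=2 prod=2 -> [8 5 2]
Step 11: demand=4,sold=2 ship[1->2]=2 ship[0->1]=2 prod=2 -> [8 5 2]
Step 12: demand=4,sold=2 ship[1->2]=2 ship[0->1]=2 prod=2 -> [8 5 2]
First stockout at step 8

8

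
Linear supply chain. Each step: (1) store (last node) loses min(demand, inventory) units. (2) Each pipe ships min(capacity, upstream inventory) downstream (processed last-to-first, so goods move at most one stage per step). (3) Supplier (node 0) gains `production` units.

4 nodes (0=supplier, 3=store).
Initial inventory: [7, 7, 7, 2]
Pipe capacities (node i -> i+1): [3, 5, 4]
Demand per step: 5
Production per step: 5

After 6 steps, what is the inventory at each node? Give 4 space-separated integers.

Step 1: demand=5,sold=2 ship[2->3]=4 ship[1->2]=5 ship[0->1]=3 prod=5 -> inv=[9 5 8 4]
Step 2: demand=5,sold=4 ship[2->3]=4 ship[1->2]=5 ship[0->1]=3 prod=5 -> inv=[11 3 9 4]
Step 3: demand=5,sold=4 ship[2->3]=4 ship[1->2]=3 ship[0->1]=3 prod=5 -> inv=[13 3 8 4]
Step 4: demand=5,sold=4 ship[2->3]=4 ship[1->2]=3 ship[0->1]=3 prod=5 -> inv=[15 3 7 4]
Step 5: demand=5,sold=4 ship[2->3]=4 ship[1->2]=3 ship[0->1]=3 prod=5 -> inv=[17 3 6 4]
Step 6: demand=5,sold=4 ship[2->3]=4 ship[1->2]=3 ship[0->1]=3 prod=5 -> inv=[19 3 5 4]

19 3 5 4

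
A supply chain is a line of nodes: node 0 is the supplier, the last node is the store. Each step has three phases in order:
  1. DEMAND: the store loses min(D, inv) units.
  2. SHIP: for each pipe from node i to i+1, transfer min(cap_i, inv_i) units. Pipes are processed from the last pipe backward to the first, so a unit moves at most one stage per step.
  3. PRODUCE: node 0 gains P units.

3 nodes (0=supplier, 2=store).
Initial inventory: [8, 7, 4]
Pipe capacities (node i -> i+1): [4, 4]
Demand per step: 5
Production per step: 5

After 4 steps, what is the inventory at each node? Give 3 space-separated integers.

Step 1: demand=5,sold=4 ship[1->2]=4 ship[0->1]=4 prod=5 -> inv=[9 7 4]
Step 2: demand=5,sold=4 ship[1->2]=4 ship[0->1]=4 prod=5 -> inv=[10 7 4]
Step 3: demand=5,sold=4 ship[1->2]=4 ship[0->1]=4 prod=5 -> inv=[11 7 4]
Step 4: demand=5,sold=4 ship[1->2]=4 ship[0->1]=4 prod=5 -> inv=[12 7 4]

12 7 4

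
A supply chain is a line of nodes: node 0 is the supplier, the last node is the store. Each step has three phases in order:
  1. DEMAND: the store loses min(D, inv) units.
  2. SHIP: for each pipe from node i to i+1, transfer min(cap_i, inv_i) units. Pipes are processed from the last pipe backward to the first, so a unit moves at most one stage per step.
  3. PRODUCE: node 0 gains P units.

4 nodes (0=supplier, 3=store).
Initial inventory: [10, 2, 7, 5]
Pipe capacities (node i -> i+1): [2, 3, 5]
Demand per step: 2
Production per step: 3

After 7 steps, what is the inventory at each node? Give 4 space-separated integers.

Step 1: demand=2,sold=2 ship[2->3]=5 ship[1->2]=2 ship[0->1]=2 prod=3 -> inv=[11 2 4 8]
Step 2: demand=2,sold=2 ship[2->3]=4 ship[1->2]=2 ship[0->1]=2 prod=3 -> inv=[12 2 2 10]
Step 3: demand=2,sold=2 ship[2->3]=2 ship[1->2]=2 ship[0->1]=2 prod=3 -> inv=[13 2 2 10]
Step 4: demand=2,sold=2 ship[2->3]=2 ship[1->2]=2 ship[0->1]=2 prod=3 -> inv=[14 2 2 10]
Step 5: demand=2,sold=2 ship[2->3]=2 ship[1->2]=2 ship[0->1]=2 prod=3 -> inv=[15 2 2 10]
Step 6: demand=2,sold=2 ship[2->3]=2 ship[1->2]=2 ship[0->1]=2 prod=3 -> inv=[16 2 2 10]
Step 7: demand=2,sold=2 ship[2->3]=2 ship[1->2]=2 ship[0->1]=2 prod=3 -> inv=[17 2 2 10]

17 2 2 10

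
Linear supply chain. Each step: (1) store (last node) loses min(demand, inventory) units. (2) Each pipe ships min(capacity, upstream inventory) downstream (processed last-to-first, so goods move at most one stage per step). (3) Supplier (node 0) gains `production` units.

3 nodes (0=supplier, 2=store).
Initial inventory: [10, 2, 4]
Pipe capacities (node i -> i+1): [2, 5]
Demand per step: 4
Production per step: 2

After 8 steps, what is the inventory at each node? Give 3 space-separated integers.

Step 1: demand=4,sold=4 ship[1->2]=2 ship[0->1]=2 prod=2 -> inv=[10 2 2]
Step 2: demand=4,sold=2 ship[1->2]=2 ship[0->1]=2 prod=2 -> inv=[10 2 2]
Step 3: demand=4,sold=2 ship[1->2]=2 ship[0->1]=2 prod=2 -> inv=[10 2 2]
Step 4: demand=4,sold=2 ship[1->2]=2 ship[0->1]=2 prod=2 -> inv=[10 2 2]
Step 5: demand=4,sold=2 ship[1->2]=2 ship[0->1]=2 prod=2 -> inv=[10 2 2]
Step 6: demand=4,sold=2 ship[1->2]=2 ship[0->1]=2 prod=2 -> inv=[10 2 2]
Step 7: demand=4,sold=2 ship[1->2]=2 ship[0->1]=2 prod=2 -> inv=[10 2 2]
Step 8: demand=4,sold=2 ship[1->2]=2 ship[0->1]=2 prod=2 -> inv=[10 2 2]

10 2 2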